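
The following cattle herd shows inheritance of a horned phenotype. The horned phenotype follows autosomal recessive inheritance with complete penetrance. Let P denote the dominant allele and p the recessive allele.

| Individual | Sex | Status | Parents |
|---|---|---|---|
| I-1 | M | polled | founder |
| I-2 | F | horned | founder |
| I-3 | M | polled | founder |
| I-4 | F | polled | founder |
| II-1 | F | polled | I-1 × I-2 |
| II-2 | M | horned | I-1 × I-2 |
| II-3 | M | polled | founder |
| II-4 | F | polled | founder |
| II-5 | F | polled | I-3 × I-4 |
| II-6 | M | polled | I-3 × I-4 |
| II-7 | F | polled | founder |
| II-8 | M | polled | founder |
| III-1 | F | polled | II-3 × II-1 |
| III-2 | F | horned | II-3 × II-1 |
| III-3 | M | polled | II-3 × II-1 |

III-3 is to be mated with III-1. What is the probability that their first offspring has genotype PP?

4/9

II-3 is polled so carries P and passed p to III-2 (pp), so II-3 is Pp.
II-1 is polled so carries P and received p from I-2 (pp), so II-1 is Pp.
III-3 is a polled offspring of II-3 (Pp) × II-1 (Pp), whose cross gives 1/4 PP : 1/2 Pp : 1/4 pp; conditioning on being polled, III-3 is PP with probability 1/3, Pp with probability 2/3.
III-1 is a polled offspring of II-3 (Pp) × II-1 (Pp), whose cross gives 1/4 PP : 1/2 Pp : 1/4 pp; conditioning on being polled, III-1 is PP with probability 1/3, Pp with probability 2/3.
Summing over parental genotype combinations, P(offspring has genotype PP) = 1/9·1 + 2/9·1/2 + 2/9·1/2 + 4/9·1/4 = 4/9.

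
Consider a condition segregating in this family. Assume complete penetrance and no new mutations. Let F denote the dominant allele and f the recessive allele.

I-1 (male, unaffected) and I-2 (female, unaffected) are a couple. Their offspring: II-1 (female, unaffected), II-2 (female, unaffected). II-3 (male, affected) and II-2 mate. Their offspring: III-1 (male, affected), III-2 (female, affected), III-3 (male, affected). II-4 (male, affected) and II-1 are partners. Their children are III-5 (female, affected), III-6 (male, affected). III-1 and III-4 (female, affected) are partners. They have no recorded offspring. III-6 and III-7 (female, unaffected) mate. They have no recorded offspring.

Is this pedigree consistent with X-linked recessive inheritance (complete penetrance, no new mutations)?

Yes

A consistent assignment under X-linked recessive exists: I-1 X^F Y, I-2 X^F X^f, II-1 X^F X^f, II-2 X^F X^f, II-3 X^f Y, II-4 X^f Y, III-1 X^f Y, III-2 X^f X^f, III-3 X^f Y, III-4 X^f X^f, III-5 X^f X^f, III-6 X^f Y, III-7 X^F X^F.
In this assignment every recorded phenotype matches its genotype and every non-founder's genotype is obtainable from its parents' genotypes, so the pedigree is consistent.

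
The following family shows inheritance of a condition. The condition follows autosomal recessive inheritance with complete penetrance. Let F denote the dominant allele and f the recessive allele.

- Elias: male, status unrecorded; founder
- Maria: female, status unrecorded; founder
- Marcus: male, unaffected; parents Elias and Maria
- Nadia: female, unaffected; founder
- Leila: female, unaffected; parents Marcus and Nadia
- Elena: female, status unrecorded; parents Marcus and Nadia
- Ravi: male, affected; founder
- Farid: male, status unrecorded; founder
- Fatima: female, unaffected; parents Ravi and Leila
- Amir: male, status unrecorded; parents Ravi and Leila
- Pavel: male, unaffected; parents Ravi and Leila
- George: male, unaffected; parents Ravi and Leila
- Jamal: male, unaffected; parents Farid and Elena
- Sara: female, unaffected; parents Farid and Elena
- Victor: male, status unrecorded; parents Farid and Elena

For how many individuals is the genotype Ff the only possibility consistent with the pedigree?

3

Obligate heterozygotes: Fatima is unaffected so carries F and received f from Ravi (ff), so Fatima is Ff; Pavel is unaffected so carries F and received f from Ravi (ff), so Pavel is Ff; George is unaffected so carries F and received f from Ravi (ff), so George is Ff.
Every other individual is either homozygous by phenotype or has at least one consistent homozygous assignment, so the count is 3.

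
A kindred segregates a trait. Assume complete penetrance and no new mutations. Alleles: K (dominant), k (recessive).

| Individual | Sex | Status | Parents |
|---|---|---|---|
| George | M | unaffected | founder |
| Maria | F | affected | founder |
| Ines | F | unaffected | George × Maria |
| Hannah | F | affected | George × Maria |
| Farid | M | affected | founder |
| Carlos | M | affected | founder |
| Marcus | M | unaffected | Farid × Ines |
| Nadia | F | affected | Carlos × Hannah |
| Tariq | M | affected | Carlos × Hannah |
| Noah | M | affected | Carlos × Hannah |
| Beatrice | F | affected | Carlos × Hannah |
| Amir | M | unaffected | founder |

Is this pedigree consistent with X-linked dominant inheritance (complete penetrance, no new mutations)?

Yes

A consistent assignment under X-linked dominant exists: George X^k Y, Maria X^K X^k, Ines X^k X^k, Hannah X^K X^k, Farid X^K Y, Carlos X^K Y, Marcus X^k Y, Nadia X^K X^K, Tariq X^K Y, Noah X^K Y, Beatrice X^K X^K, Amir X^k Y.
In this assignment every recorded phenotype matches its genotype and every non-founder's genotype is obtainable from its parents' genotypes, so the pedigree is consistent.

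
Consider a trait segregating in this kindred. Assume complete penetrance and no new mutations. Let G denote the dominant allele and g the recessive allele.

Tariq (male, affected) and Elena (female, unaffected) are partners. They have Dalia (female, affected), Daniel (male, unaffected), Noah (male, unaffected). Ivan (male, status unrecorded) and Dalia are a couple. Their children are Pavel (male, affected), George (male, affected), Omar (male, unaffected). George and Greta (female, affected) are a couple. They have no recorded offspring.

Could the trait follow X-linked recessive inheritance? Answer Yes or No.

No

Under X-linked recessive, Omar (unaffected, male) cannot arise from Ivan (unrecorded) × Dalia (affected).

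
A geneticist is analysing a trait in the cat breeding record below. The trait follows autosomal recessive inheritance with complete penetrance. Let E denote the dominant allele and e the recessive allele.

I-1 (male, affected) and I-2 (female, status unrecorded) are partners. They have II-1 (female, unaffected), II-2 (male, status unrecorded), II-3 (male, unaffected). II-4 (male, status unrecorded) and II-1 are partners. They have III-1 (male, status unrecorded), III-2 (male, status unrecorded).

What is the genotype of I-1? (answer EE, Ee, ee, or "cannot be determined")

ee

I-1 is affected, so I-1 is ee.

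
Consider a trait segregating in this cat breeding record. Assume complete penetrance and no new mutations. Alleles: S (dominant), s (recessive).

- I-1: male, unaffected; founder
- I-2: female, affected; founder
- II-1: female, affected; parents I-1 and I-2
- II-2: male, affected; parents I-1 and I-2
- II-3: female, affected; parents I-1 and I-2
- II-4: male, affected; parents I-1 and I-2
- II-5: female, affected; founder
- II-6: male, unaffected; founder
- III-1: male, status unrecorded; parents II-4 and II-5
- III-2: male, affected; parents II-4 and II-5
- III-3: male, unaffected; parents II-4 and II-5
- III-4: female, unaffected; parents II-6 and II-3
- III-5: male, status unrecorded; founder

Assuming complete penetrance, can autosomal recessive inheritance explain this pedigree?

Under autosomal recessive, III-3 (unaffected, male) cannot arise from II-4 (affected) × II-5 (affected).

No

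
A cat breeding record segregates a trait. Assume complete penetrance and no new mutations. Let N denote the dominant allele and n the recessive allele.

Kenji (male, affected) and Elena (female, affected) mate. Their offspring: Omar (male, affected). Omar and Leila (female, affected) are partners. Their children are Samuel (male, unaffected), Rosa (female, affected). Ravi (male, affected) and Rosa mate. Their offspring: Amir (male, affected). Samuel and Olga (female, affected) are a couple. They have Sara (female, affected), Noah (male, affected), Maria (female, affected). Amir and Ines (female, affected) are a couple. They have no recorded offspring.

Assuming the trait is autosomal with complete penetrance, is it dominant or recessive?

dominant

Omar and Leila are both affected yet have an unaffected child Samuel. Under a recessive model two affected parents are homozygous and every child would be affected, so the trait cannot be recessive.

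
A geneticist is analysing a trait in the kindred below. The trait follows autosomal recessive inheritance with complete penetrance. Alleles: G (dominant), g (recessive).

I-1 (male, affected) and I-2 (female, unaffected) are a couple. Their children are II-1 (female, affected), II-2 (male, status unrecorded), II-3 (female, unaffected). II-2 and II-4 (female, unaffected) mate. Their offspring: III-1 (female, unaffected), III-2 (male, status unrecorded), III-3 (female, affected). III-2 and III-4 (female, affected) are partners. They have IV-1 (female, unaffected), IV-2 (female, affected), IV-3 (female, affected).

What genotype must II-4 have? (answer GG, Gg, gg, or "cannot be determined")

From phenotype alone, II-4 is GG or Gg.
II-4 is unaffected so carries G and passed g to III-3 (gg), so II-4 is Gg.

Gg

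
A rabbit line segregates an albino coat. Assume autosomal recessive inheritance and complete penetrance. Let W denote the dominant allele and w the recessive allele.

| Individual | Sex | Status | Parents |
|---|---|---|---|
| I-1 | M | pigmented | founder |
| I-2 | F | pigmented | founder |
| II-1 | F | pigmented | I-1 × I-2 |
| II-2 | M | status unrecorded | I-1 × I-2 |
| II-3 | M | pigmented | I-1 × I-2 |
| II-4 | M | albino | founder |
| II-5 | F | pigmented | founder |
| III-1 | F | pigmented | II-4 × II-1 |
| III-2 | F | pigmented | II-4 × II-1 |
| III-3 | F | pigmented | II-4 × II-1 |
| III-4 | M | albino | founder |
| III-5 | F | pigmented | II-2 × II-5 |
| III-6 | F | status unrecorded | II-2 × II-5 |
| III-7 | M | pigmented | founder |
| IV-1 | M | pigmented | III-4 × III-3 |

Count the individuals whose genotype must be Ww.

Obligate heterozygotes: III-1 is pigmented so carries W and received w from II-4 (ww), so III-1 is Ww; III-2 is pigmented so carries W and received w from II-4 (ww), so III-2 is Ww; III-3 is pigmented so carries W and received w from II-4 (ww), so III-3 is Ww; IV-1 is pigmented so carries W and received w from III-4 (ww), so IV-1 is Ww.
Every other individual is either homozygous by phenotype or has at least one consistent homozygous assignment, so the count is 4.

4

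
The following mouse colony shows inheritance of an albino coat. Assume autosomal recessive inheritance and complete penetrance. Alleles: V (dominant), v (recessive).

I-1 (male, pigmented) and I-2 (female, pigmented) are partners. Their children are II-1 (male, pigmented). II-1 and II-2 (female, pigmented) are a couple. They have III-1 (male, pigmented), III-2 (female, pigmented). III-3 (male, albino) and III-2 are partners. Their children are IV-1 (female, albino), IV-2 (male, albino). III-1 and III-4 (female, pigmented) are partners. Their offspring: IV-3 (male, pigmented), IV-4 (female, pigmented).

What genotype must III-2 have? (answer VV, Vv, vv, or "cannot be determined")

Vv

From phenotype alone, III-2 is VV or Vv.
III-2 is pigmented so carries V and passed v to IV-1 (vv), so III-2 is Vv.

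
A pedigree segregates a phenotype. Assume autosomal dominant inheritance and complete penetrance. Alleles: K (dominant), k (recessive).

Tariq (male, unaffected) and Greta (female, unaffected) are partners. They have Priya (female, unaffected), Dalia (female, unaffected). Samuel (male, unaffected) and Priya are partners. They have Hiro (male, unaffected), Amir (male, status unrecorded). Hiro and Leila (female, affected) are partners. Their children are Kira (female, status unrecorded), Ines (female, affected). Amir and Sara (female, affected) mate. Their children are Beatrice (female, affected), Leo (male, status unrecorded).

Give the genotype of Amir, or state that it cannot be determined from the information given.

kk

From phenotype alone, Amir is KK or Kk or kk.
Amir received k from Samuel (kk) and received k from Priya (kk), so Amir is kk.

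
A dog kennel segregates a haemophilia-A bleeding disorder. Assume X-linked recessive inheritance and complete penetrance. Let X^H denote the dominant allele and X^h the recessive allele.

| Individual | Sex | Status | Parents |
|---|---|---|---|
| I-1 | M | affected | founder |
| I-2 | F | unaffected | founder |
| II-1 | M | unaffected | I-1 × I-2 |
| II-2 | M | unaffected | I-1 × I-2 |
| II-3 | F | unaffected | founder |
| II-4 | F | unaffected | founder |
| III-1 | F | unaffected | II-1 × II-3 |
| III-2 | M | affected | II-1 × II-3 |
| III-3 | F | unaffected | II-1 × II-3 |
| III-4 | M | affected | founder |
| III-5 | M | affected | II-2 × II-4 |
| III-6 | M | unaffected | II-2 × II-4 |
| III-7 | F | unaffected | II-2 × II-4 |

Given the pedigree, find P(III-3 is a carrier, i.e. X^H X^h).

1/2

II-1 is unaffected, so II-1 is X^H Y.
II-3 is unaffected so carries H and passed h to III-2 (X^h Y), so II-3 is X^H X^h.
Their cross gives offspring ratios 1/2 X^H X^H : 1/2 X^H X^h. Conditioning on III-3 being unaffected, P(X^H X^h) = 1/2 / 1 = 1/2.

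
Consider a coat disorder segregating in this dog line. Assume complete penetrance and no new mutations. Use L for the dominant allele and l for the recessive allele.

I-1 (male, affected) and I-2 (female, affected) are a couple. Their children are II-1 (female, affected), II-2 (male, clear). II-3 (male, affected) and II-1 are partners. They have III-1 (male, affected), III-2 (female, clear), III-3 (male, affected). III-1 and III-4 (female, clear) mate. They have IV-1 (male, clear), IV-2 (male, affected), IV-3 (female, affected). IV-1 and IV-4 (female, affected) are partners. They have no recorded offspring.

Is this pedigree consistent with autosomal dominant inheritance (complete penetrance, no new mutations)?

A consistent assignment under autosomal dominant exists: I-1 Ll, I-2 Ll, II-1 Ll, II-2 ll, II-3 Ll, III-1 Ll, III-2 ll, III-3 LL, III-4 ll, IV-1 ll, IV-2 Ll, IV-3 Ll, IV-4 LL.
In this assignment every recorded phenotype matches its genotype and every non-founder's genotype is obtainable from its parents' genotypes, so the pedigree is consistent.

Yes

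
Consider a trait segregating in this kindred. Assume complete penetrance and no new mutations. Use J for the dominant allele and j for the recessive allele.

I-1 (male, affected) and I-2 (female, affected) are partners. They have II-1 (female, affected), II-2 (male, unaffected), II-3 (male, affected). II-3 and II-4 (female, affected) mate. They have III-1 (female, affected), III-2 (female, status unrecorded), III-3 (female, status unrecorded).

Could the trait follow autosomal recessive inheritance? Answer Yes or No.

No

Under autosomal recessive, II-2 (unaffected, male) cannot arise from I-1 (affected) × I-2 (affected).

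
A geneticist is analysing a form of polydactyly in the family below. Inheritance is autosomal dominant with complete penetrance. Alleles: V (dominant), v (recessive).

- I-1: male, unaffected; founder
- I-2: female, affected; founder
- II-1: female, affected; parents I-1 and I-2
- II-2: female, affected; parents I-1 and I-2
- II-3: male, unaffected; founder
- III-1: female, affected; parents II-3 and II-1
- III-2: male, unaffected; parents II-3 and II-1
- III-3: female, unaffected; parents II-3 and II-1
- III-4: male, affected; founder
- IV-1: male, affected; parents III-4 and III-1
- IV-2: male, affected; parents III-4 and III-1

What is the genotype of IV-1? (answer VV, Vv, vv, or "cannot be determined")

cannot be determined

IV-1's phenotype allows VV or Vv, and no parent or child forces a single allele at both positions; consistent genotype assignments exist with IV-1 as VV or Vv.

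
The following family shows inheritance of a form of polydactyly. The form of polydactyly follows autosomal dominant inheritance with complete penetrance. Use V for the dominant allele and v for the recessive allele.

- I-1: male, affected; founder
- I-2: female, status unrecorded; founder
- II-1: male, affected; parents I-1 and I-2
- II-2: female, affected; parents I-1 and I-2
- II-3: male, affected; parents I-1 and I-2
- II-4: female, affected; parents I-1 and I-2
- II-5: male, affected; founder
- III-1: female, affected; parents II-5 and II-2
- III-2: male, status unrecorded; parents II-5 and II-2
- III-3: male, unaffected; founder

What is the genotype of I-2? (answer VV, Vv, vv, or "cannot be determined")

cannot be determined

I-2's phenotype is unrecorded, and no parent or child forces a single allele at both positions; consistent genotype assignments exist with I-2 as VV or Vv or vv.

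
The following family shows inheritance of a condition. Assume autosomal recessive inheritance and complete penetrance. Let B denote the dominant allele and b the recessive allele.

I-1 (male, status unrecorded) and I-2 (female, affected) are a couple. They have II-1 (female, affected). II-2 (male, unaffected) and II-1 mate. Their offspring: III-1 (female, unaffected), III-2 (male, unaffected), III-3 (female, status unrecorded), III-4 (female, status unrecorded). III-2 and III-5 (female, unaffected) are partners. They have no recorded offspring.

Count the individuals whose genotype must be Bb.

Obligate heterozygotes: III-1 is unaffected so carries B and received b from II-1 (bb), so III-1 is Bb; III-2 is unaffected so carries B and received b from II-1 (bb), so III-2 is Bb.
Every other individual is either homozygous by phenotype or has at least one consistent homozygous assignment, so the count is 2.

2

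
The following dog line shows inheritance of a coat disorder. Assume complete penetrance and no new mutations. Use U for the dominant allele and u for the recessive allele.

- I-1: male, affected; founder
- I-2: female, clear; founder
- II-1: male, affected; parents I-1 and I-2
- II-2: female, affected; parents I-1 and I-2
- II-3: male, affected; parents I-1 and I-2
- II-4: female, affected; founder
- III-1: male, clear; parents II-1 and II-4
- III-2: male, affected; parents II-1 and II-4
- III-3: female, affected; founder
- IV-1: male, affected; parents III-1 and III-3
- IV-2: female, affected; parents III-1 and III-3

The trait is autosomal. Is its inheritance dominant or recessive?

dominant

II-1 and II-4 are both affected yet have a clear child III-1. Under a recessive model two affected parents are homozygous and every child would be affected, so the trait cannot be recessive.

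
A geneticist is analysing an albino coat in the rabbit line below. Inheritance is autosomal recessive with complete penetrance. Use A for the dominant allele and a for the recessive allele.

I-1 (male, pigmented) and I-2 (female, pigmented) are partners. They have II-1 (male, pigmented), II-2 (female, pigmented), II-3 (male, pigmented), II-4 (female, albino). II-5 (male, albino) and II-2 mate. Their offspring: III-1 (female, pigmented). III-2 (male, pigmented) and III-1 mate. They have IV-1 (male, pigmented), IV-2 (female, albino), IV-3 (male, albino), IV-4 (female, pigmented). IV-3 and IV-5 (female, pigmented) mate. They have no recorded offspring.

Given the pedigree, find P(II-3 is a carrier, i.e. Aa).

I-1 is pigmented so carries A and passed a to II-4 (aa), so I-1 is Aa.
I-2 is pigmented so carries A and passed a to II-4 (aa), so I-2 is Aa.
Their cross gives offspring ratios 1/4 AA : 1/2 Aa : 1/4 aa. Conditioning on II-3 being pigmented, P(Aa) = 1/2 / 3/4 = 2/3.

2/3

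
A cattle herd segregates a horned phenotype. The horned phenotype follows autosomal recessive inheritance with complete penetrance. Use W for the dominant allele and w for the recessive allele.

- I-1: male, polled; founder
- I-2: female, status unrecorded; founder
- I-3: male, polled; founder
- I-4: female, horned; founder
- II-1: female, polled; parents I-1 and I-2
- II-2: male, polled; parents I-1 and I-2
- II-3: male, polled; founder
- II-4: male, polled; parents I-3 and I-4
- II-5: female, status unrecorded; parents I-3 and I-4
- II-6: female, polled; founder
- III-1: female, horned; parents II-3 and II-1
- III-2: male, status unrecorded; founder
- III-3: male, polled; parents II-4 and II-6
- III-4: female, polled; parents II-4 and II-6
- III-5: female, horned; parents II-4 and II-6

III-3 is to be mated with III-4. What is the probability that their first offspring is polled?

II-4 is polled so carries W and received w from I-4 (ww), so II-4 is Ww.
II-6 is polled so carries W and passed w to III-5 (ww), so II-6 is Ww.
III-3 is a polled offspring of II-4 (Ww) × II-6 (Ww), whose cross gives 1/4 WW : 1/2 Ww : 1/4 ww; conditioning on being polled, III-3 is WW with probability 1/3, Ww with probability 2/3.
III-4 is a polled offspring of II-4 (Ww) × II-6 (Ww), whose cross gives 1/4 WW : 1/2 Ww : 1/4 ww; conditioning on being polled, III-4 is WW with probability 1/3, Ww with probability 2/3.
Summing over parental genotype combinations, P(offspring is polled) = 1/9·1 + 2/9·1 + 2/9·1 + 4/9·3/4 = 8/9.

8/9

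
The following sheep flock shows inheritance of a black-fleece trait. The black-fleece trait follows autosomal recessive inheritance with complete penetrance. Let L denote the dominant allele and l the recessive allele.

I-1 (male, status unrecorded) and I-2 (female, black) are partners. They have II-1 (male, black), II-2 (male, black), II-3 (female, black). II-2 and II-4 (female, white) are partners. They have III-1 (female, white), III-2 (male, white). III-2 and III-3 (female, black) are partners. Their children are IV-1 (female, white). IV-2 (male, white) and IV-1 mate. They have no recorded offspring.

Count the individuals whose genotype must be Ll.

3

Obligate heterozygotes: III-1 is white so carries L and received l from II-2 (ll), so III-1 is Ll; III-2 is white so carries L and received l from II-2 (ll), so III-2 is Ll; IV-1 is white so carries L and received l from III-3 (ll), so IV-1 is Ll.
Every other individual is either homozygous by phenotype or has at least one consistent homozygous assignment, so the count is 3.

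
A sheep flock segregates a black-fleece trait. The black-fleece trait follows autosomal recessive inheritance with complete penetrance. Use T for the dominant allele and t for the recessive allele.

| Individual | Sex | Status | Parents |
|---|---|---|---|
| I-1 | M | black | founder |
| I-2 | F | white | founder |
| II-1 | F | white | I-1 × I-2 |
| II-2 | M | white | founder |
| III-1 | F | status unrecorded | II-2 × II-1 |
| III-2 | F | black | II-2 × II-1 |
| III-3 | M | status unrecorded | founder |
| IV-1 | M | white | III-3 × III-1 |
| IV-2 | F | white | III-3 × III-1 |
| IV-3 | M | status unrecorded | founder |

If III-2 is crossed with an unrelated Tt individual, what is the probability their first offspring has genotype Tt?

1/2

III-2 is black, so III-2 is tt.
The cross gives 1/2 Tt : 1/2 tt, so P(offspring has genotype Tt) = 1/2.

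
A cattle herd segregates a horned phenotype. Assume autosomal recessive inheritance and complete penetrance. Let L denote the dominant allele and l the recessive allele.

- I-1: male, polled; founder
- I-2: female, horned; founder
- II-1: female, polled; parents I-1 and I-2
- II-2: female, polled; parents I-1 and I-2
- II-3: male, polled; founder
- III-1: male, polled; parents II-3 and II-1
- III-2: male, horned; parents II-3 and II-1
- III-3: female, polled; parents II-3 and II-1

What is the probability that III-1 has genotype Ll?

II-3 is polled so carries L and passed l to III-2 (ll), so II-3 is Ll.
II-1 is polled so carries L and received l from I-2 (ll), so II-1 is Ll.
Their cross gives offspring ratios 1/4 LL : 1/2 Ll : 1/4 ll. Conditioning on III-1 being polled, P(Ll) = 1/2 / 3/4 = 2/3.

2/3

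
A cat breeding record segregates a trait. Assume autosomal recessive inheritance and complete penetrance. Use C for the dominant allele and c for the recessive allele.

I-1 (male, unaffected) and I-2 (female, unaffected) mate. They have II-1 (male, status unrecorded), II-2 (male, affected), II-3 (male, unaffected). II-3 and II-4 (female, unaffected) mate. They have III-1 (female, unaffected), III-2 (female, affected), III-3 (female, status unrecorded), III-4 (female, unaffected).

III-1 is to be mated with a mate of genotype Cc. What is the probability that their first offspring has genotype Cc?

II-3 is unaffected so carries C and passed c to III-2 (cc), so II-3 is Cc.
II-4 is unaffected so carries C and passed c to III-2 (cc), so II-4 is Cc.
III-1 is an unaffected offspring of II-3 (Cc) × II-4 (Cc), whose cross gives 1/4 CC : 1/2 Cc : 1/4 cc; conditioning on being unaffected, III-1 is CC with probability 1/3, Cc with probability 2/3.
Summing over parental genotype combinations, P(offspring has genotype Cc) = 1/3·1/2 + 2/3·1/2 = 1/2.

1/2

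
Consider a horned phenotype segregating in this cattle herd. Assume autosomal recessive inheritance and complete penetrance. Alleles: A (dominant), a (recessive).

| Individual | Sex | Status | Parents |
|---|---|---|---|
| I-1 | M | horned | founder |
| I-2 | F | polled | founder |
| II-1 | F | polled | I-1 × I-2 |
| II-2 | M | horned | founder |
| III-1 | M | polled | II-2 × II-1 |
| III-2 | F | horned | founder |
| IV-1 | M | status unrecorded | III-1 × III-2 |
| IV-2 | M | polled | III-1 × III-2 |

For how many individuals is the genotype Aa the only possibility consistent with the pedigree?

3

Obligate heterozygotes: II-1 is polled so carries A and received a from I-1 (aa), so II-1 is Aa; III-1 is polled so carries A and received a from II-2 (aa), so III-1 is Aa; IV-2 is polled so carries A and received a from III-2 (aa), so IV-2 is Aa.
Every other individual is either homozygous by phenotype or has at least one consistent homozygous assignment, so the count is 3.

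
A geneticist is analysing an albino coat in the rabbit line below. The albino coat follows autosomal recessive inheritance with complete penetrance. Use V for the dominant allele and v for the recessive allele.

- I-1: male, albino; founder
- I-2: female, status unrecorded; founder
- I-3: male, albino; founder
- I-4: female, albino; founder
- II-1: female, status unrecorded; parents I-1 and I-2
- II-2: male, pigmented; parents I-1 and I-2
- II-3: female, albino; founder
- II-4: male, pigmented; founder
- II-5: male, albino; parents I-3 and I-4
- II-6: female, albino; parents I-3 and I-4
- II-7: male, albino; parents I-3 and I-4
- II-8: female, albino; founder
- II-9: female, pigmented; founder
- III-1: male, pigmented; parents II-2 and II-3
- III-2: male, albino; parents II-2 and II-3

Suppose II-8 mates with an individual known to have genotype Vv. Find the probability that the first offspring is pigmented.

1/2

II-8 is albino, so II-8 is vv.
The cross gives 1/2 Vv : 1/2 vv, so P(offspring is pigmented) = 1/2.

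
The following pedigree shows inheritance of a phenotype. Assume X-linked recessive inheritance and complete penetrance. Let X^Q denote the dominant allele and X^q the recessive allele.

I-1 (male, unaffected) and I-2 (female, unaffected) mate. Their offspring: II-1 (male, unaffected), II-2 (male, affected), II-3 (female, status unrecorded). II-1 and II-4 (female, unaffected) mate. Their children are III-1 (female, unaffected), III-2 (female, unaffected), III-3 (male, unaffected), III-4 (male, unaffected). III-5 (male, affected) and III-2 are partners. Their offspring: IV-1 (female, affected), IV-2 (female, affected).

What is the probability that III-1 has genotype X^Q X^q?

1/2

II-1 is unaffected, so II-1 is X^Q Y.
II-4 is unaffected so carries Q and passed q to III-2 (X^Q X^q, whose Q came from II-1), so II-4 is X^Q X^q.
Their cross gives offspring ratios 1/2 X^Q X^Q : 1/2 X^Q X^q. Conditioning on III-1 being unaffected, P(X^Q X^q) = 1/2 / 1 = 1/2.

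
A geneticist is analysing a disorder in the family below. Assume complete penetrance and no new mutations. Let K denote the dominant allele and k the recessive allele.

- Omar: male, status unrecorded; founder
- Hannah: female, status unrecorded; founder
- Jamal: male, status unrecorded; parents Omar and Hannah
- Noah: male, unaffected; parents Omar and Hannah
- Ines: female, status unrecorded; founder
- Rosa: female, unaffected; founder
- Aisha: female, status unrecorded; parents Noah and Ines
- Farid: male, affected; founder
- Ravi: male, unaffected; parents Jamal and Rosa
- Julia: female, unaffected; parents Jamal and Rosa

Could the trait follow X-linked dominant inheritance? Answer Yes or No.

Yes

A consistent assignment under X-linked dominant exists: Omar X^K Y, Hannah X^K X^k, Jamal X^k Y, Noah X^k Y, Ines X^K X^K, Rosa X^k X^k, Aisha X^K X^k, Farid X^K Y, Ravi X^k Y, Julia X^k X^k.
In this assignment every recorded phenotype matches its genotype and every non-founder's genotype is obtainable from its parents' genotypes, so the pedigree is consistent.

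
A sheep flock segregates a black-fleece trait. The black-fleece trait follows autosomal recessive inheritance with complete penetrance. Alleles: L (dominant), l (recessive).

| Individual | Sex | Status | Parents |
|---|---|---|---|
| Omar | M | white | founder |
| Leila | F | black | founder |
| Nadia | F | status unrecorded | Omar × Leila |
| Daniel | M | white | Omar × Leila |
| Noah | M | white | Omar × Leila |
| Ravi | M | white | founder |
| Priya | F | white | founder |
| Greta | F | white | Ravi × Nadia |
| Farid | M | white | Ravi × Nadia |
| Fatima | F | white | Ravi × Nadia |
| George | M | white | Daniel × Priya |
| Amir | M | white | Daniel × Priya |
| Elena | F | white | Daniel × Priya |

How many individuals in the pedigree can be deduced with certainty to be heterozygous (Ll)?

Obligate heterozygotes: Daniel is white so carries L and received l from Leila (ll), so Daniel is Ll; Noah is white so carries L and received l from Leila (ll), so Noah is Ll.
Every other individual is either homozygous by phenotype or has at least one consistent homozygous assignment, so the count is 2.

2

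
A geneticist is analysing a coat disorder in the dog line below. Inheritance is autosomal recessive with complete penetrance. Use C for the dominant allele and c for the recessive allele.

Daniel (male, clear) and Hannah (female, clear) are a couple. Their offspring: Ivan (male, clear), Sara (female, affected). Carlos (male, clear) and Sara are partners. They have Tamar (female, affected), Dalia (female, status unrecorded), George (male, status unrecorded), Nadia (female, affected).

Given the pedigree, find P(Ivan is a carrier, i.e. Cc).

2/3

Daniel is clear so carries C and passed c to Sara (cc), so Daniel is Cc.
Hannah is clear so carries C and passed c to Sara (cc), so Hannah is Cc.
Their cross gives offspring ratios 1/4 CC : 1/2 Cc : 1/4 cc. Conditioning on Ivan being clear, P(Cc) = 1/2 / 3/4 = 2/3.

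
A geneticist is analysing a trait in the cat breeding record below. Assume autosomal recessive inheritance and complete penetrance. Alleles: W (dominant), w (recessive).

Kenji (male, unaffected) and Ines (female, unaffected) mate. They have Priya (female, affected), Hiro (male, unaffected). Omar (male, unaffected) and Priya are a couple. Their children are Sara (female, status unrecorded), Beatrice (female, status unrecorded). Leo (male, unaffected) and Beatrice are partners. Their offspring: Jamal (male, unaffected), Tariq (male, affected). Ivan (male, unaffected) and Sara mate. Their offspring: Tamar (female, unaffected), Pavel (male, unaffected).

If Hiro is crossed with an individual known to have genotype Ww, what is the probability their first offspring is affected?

1/6

Kenji is unaffected so carries W and passed w to Priya (ww), so Kenji is Ww.
Ines is unaffected so carries W and passed w to Priya (ww), so Ines is Ww.
Hiro is an unaffected offspring of Kenji (Ww) × Ines (Ww), whose cross gives 1/4 WW : 1/2 Ww : 1/4 ww; conditioning on being unaffected, Hiro is WW with probability 1/3, Ww with probability 2/3.
Summing over parental genotype combinations, P(offspring is affected) = 2/3·1/4 = 1/6.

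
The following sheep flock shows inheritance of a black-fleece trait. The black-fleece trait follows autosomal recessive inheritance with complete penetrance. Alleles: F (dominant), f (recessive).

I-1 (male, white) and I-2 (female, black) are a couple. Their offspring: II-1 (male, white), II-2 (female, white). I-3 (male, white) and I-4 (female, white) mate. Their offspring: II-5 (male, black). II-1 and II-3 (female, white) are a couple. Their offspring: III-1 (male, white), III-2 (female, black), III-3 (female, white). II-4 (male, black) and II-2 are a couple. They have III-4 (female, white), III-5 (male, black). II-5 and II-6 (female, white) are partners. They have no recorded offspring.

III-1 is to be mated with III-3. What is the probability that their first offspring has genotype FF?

II-1 is white so carries F and received f from I-2 (ff), so II-1 is Ff.
II-3 is white so carries F and passed f to III-2 (ff), so II-3 is Ff.
III-1 is a white offspring of II-1 (Ff) × II-3 (Ff), whose cross gives 1/4 FF : 1/2 Ff : 1/4 ff; conditioning on being white, III-1 is FF with probability 1/3, Ff with probability 2/3.
III-3 is a white offspring of II-1 (Ff) × II-3 (Ff), whose cross gives 1/4 FF : 1/2 Ff : 1/4 ff; conditioning on being white, III-3 is FF with probability 1/3, Ff with probability 2/3.
Summing over parental genotype combinations, P(offspring has genotype FF) = 1/9·1 + 2/9·1/2 + 2/9·1/2 + 4/9·1/4 = 4/9.

4/9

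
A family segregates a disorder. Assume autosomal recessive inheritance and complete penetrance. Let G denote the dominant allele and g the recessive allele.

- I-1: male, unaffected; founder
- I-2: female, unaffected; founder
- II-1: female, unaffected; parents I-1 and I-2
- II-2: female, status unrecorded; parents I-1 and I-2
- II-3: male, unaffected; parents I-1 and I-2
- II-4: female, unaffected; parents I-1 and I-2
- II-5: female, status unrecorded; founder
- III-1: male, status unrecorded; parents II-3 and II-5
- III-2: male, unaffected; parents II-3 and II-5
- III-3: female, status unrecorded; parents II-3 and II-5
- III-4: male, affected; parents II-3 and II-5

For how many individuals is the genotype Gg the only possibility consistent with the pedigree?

1

Obligate heterozygotes: II-3 is unaffected so carries G and passed g to III-4 (gg), so II-3 is Gg.
Every other individual is either homozygous by phenotype or has at least one consistent homozygous assignment, so the count is 1.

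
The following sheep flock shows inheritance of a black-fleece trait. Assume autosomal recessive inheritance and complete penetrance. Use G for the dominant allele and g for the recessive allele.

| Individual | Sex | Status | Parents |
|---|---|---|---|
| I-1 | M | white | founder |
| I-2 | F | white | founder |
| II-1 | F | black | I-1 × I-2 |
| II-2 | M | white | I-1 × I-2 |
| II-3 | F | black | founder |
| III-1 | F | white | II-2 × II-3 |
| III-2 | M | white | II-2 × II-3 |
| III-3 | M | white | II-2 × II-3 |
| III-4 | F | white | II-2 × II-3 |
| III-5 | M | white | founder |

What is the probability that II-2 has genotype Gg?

I-1 is white so carries G and passed g to II-1 (gg), so I-1 is Gg.
I-2 is white so carries G and passed g to II-1 (gg), so I-2 is Gg.
Their cross gives offspring ratios 1/4 GG : 1/2 Gg : 1/4 gg. Conditioning on II-2 being white, P(Gg) = 1/2 / 3/4 = 2/3 before taking II-2's own offspring into account.
II-3 is black, so II-3 is gg.
Now use II-2's offspring. Probability of each recorded status — white daughter III-1: 1/2 if II-2 is Gg, 1 if GG; white son III-2: 1/2 if II-2 is Gg, 1 if GG; white son III-3: 1/2 if II-2 is Gg, 1 if GG; white daughter III-4: 1/2 if II-2 is Gg, 1 if GG.
Bayes: P(Gg) = 2/3·1/16 / (2/3·1/16 + 1/3·1) = 1/9.

1/9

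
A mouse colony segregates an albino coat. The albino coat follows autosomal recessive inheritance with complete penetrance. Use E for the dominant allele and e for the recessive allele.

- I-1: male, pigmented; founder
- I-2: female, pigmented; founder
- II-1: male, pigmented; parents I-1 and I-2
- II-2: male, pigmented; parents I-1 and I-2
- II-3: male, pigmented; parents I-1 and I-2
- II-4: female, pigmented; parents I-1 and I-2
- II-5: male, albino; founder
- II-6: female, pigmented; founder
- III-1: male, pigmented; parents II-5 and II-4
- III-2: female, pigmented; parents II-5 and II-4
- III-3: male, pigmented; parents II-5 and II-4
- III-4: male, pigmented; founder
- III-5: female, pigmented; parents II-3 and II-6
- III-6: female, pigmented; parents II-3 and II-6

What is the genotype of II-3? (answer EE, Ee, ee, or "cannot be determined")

II-3's phenotype allows EE or Ee, and no parent or child forces a single allele at both positions; consistent genotype assignments exist with II-3 as EE or Ee.

cannot be determined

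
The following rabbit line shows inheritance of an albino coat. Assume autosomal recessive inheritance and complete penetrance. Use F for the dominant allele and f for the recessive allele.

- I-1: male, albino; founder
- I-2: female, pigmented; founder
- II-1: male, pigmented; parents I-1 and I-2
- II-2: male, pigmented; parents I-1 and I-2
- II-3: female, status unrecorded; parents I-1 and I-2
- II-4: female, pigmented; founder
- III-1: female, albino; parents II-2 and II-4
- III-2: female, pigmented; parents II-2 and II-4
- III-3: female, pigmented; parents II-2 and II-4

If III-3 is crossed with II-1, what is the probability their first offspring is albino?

1/6

II-2 is pigmented so carries F and received f from I-1 (ff), so II-2 is Ff.
II-4 is pigmented so carries F and passed f to III-1 (ff), so II-4 is Ff.
III-3 is a pigmented offspring of II-2 (Ff) × II-4 (Ff), whose cross gives 1/4 FF : 1/2 Ff : 1/4 ff; conditioning on being pigmented, III-3 is FF with probability 1/3, Ff with probability 2/3.
II-1 is pigmented so carries F and received f from I-1 (ff), so II-1 is Ff.
Summing over parental genotype combinations, P(offspring is albino) = 2/3·1/4 = 1/6.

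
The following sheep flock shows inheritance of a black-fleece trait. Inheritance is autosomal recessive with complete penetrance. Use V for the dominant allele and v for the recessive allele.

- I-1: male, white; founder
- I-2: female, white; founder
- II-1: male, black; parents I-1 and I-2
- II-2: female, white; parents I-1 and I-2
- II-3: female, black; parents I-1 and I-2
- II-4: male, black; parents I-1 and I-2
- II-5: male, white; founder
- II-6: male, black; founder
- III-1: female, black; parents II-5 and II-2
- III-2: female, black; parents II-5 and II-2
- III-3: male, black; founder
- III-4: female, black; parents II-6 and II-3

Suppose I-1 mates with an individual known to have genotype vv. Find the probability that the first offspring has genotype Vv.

1/2

I-1 is white so carries V and passed v to II-1 (vv), so I-1 is Vv.
The cross gives 1/2 Vv : 1/2 vv, so P(offspring has genotype Vv) = 1/2.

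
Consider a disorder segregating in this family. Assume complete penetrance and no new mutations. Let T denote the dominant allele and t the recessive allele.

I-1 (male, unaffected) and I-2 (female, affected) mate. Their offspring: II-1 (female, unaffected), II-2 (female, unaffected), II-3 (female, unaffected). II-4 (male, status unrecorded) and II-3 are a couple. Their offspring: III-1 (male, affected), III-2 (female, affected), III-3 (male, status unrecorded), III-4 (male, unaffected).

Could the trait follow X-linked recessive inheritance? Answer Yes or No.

A consistent assignment under X-linked recessive exists: I-1 X^T Y, I-2 X^t X^t, II-1 X^T X^t, II-2 X^T X^t, II-3 X^T X^t, II-4 X^t Y, III-1 X^t Y, III-2 X^t X^t, III-3 X^T Y, III-4 X^T Y.
In this assignment every recorded phenotype matches its genotype and every non-founder's genotype is obtainable from its parents' genotypes, so the pedigree is consistent.

Yes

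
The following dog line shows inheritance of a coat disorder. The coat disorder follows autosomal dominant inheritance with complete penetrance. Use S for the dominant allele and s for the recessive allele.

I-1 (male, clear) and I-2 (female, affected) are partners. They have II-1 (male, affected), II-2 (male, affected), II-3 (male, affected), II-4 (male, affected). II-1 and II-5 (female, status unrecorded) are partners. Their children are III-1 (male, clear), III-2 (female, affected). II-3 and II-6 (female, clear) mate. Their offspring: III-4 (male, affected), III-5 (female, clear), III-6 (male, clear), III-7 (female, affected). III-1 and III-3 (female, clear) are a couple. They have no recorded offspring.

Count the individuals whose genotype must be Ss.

Obligate heterozygotes: II-1 is affected so carries S and received s from I-1 (ss), so II-1 is Ss; II-2 is affected so carries S and received s from I-1 (ss), so II-2 is Ss; II-3 is affected so carries S and received s from I-1 (ss), so II-3 is Ss; II-4 is affected so carries S and received s from I-1 (ss), so II-4 is Ss; III-4 is affected so carries S and received s from II-6 (ss), so III-4 is Ss; III-7 is affected so carries S and received s from II-6 (ss), so III-7 is Ss.
Every other individual is either homozygous by phenotype or has at least one consistent homozygous assignment, so the count is 6.

6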